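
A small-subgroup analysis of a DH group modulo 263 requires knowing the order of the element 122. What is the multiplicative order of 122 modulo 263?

131

By Lagrange's theorem, ord_263(122) divides φ(263) = 263 − 1 = 262 = 2 · 131.
Divisors of 262: 1, 2, 131, 262.
Compute 122^d (mod 263) for the divisors d until we hit 1:
122^1 ≡ 122 (mod 263)
122^2 ≡ 156 (mod 263)
122^131 ≡ 1 (mod 263) ✓
Therefore the multiplicative order of 122 modulo 263 is 131.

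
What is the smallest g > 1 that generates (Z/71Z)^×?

7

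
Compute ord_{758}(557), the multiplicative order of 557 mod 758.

189

The order of 557 must divide φ(758) = φ(2)·φ(379) = 1·378 = 378 = 2 · 3^3 · 7.
Divisors of 378: 1, 2, 3, 6, 7, 9, 14, 18, 21, 27, 42, 54, 63, 126, 189, 378.
Compute 557^d (mod 758) for the divisors d until we hit 1:
557^1 ≡ 557 (mod 758)
557^2 ≡ 227 (mod 758)
557^3 ≡ 611 (mod 758)
557^6 ≡ 385 (mod 758)
557^7 ≡ 689 (mod 758)
557^9 ≡ 255 (mod 758)
557^14 ≡ 213 (mod 758)
557^18 ≡ 595 (mod 758)
557^21 ≡ 463 (mod 758)
557^27 ≡ 125 (mod 758)
557^42 ≡ 613 (mod 758)
557^54 ≡ 465 (mod 758)
557^63 ≡ 327 (mod 758)
557^126 ≡ 51 (mod 758)
557^189 ≡ 1 (mod 758) ✓
The smallest such exponent is 189, so the order of 557 is 189.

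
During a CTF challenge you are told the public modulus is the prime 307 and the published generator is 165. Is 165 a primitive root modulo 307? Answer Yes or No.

φ(307) = 307 − 1 = 306 = 2 · 3^2 · 17.
It suffices to check that the order of 165 is not a proper divisor of 306: compute 165^(306/q) for q ∈ {2, 3, 17}.
165^153 ≡ 1 (mod 307)  [q = 2: ≡ 1 ✗]
165^102 ≡ 17 (mod 307)  [q = 3: ≢ 1 ✓]
165^18 ≡ 81 (mod 307)  [q = 17: ≢ 1 ✓]
The check at q = 2 fails, so 165 generates a proper subgroup.

No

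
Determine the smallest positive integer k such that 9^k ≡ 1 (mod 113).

56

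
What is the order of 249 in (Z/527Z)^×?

16

Since 249 ∈ (Z/527Z)^×, its order divides φ(527) = φ(17·31) = (17−1)·(31−1) = 16·30 = 480 = 2^5 · 3 · 5.
Divisors of 480: 1, 2, 3, 4, 5, 6, 8, 10, 12, 15, 16, 20, 24, 30, 32, 40, 48, 60, 80, 96, 120, 160, 240, 480.
Test each divisor d:
249^1 ≡ 249 (mod 527)
249^2 ≡ 342 (mod 527)
249^3 ≡ 311 (mod 527)
249^4 ≡ 497 (mod 527)
249^5 ≡ 435 (mod 527)
249^6 ≡ 280 (mod 527)
249^8 ≡ 373 (mod 527)
249^10 ≡ 32 (mod 527)
249^12 ≡ 404 (mod 527)
249^15 ≡ 218 (mod 527)
249^16 ≡ 1 (mod 527) ✓
Therefore the multiplicative order of 249 modulo 527 is 16.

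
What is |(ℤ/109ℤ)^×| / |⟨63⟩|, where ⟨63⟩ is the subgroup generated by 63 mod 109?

The order of 63 must divide φ(109) = 109 − 1 = 108 = 2^2 · 3^3.
Divisors of 108: 1, 2, 3, 4, 6, 9, 12, 18, 27, 36, 54, 108.
Check 63^d mod 109 for each divisor in increasing order:
63^1 ≡ 63 (mod 109)
63^2 ≡ 45 (mod 109)
63^3 ≡ 1 (mod 109) ✓
The order of 63 is 3, so the subgroup it generates has 3 elements.
The index is φ(109) / ord(63) = 108 / 3 = 36.

36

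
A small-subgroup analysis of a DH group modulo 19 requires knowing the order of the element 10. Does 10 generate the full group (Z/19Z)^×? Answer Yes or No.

Yes

φ(19) = 19 − 1 = 18 = 2 · 3^2.
It suffices to check that the order of 10 is not a proper divisor of 18: compute 10^(18/q) for q ∈ {2, 3}.
10^9 ≡ 18 (mod 19)  [q = 2: ≢ 1 ✓]
10^6 ≡ 11 (mod 19)  [q = 3: ≢ 1 ✓]
Every test exponent gives a nontrivial residue, hence 10 generates the full group.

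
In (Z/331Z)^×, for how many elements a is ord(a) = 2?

φ(331) = 331 − 1 = 330 = 2 · 3 · 5 · 11.
(Z/331Z)^× is cyclic (|G| = 330); a cyclic group of order m has exactly φ(d) elements of each order d | m, and none otherwise.
2 | 330, and φ(2) = 2 − 1 = 1.

1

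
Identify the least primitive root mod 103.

φ(103) = 103 − 1 = 102 = 2 · 3 · 17.
g is a primitive root iff g^(102/q) ≢ 1 (mod 103) for each prime q ∈ {2, 3, 17}.
g = 2: 2^51 ≡ 1 — hits 1, so not a primitive root.
g = 3: 3^51 ≡ 102; 3^34 ≡ 1 — hits 1, so not a primitive root.
g = 4: 4^51 ≡ 1 — hits 1, so not a primitive root.
g = 5: 5^51 ≡ 102; 5^34 ≡ 56; 5^6 ≡ 72 — none is 1, so 5 is a primitive root.
Hence the least primitive root of 103 is 5.

5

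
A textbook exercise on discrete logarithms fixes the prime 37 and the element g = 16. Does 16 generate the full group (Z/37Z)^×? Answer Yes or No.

No

φ(37) = 37 − 1 = 36 = 2^2 · 3^2.
An element g generates (Z/37Z)^× iff g^(36/q) ≢ 1 (mod 37) for each prime q ∈ {2, 3}.
16^18 ≡ 1 (mod 37)  [q = 2: ≡ 1 ✗]
16^12 ≡ 26 (mod 37)  [q = 3: ≢ 1 ✓]
16^18 ≡ 1 shows ord(16) | 18, strictly less than φ(37); not a primitive root.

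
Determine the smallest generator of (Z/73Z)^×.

5

φ(73) = 73 − 1 = 72 = 2^3 · 3^2.
Test candidates g = 2, 3, … against the prime factors q ∈ {2, 3} of φ(73): g is a generator iff g^(72/q) ≢ 1 for every such q.
g = 2: 2^36 ≡ 1 — hits 1, so not a primitive root.
g = 3: 3^36 ≡ 1 — hits 1, so not a primitive root.
g = 4: 4^36 ≡ 1 — hits 1, so not a primitive root.
g = 5: 5^36 ≡ 72; 5^24 ≡ 8 — none is 1, so 5 is a primitive root.
Hence the least primitive root of 73 is 5.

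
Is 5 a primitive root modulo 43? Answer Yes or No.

Yes

φ(43) = 43 − 1 = 42 = 2 · 3 · 7.
An element g generates (Z/43Z)^× iff g^(42/q) ≢ 1 (mod 43) for each prime q ∈ {2, 3, 7}.
5^21 ≡ 42 (mod 43)  [q = 2: ≢ 1 ✓]
5^14 ≡ 36 (mod 43)  [q = 3: ≢ 1 ✓]
5^6 ≡ 16 (mod 43)  [q = 7: ≢ 1 ✓]
All checks pass, so 5 has order 42 and is a primitive root modulo 43.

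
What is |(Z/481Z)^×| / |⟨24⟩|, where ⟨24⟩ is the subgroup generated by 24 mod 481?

12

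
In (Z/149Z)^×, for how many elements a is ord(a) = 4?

φ(149) = 149 − 1 = 148 = 2^2 · 37.
(Z/149Z)^× is cyclic (|G| = 148); a cyclic group of order m has exactly φ(d) elements of each order d | m, and none otherwise.
4 = 2^2 divides 148, and φ(4) = 2.

2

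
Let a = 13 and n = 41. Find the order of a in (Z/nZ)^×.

ord(13) | φ(41) = 41 − 1 = 40 = 2^3 · 5.
Divisors of 40: 1, 2, 4, 5, 8, 10, 20, 40.
Check 13^d mod 41 for each divisor in increasing order:
13^1 ≡ 13 (mod 41)
13^2 ≡ 5 (mod 41)
13^4 ≡ 25 (mod 41)
13^5 ≡ 38 (mod 41)
13^8 ≡ 10 (mod 41)
13^10 ≡ 9 (mod 41)
13^20 ≡ 40 (mod 41)
13^40 ≡ 1 (mod 41) ✓
So ord_41(13) = 40.

40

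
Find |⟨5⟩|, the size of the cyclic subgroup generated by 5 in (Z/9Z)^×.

ord(5) | φ(9) = φ(3^2) = 3·(3−1) = 6 = 2 · 3.
Divisors of 6: 1, 2, 3, 6.
Evaluate successive powers at the divisors of 6:
5^1 ≡ 5 (mod 9)
5^2 ≡ 7 (mod 9)
5^3 ≡ 8 (mod 9)
5^6 ≡ 1 (mod 9) ✓
Hence ord(5) = 6.

6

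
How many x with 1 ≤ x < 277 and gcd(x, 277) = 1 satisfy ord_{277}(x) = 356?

0

φ(277) = 277 − 1 = 276 = 2^2 · 3 · 23.
In a cyclic group of order 276, there are φ(d) elements of order d for each divisor d of 276, and zero for non-divisors.
Here 276 is not a multiple of 356, so there are no elements of order 356.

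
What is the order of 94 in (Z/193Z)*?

ord(94) | φ(193) = 193 − 1 = 192 = 2^6 · 3.
Divisors of 192: 1, 2, 3, 4, 6, 8, 12, 16, 24, 32, 48, 64, 96, 192.
Test each divisor d:
94^1 ≡ 94 (mod 193)
94^2 ≡ 151 (mod 193)
94^3 ≡ 105 (mod 193)
94^4 ≡ 27 (mod 193)
94^6 ≡ 24 (mod 193)
94^8 ≡ 150 (mod 193)
94^12 ≡ 190 (mod 193)
94^16 ≡ 112 (mod 193)
94^24 ≡ 9 (mod 193)
94^32 ≡ 192 (mod 193)
94^48 ≡ 81 (mod 193)
94^64 ≡ 1 (mod 193) ✓
Therefore the multiplicative order of 94 modulo 193 is 64.

64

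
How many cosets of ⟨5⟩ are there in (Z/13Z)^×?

The order of 5 must divide φ(13) = 13 − 1 = 12 = 2^2 · 3.
Divisors of 12: 1, 2, 3, 4, 6, 12.
Test each divisor d:
5^1 ≡ 5 (mod 13)
5^2 ≡ 12 (mod 13)
5^3 ≡ 8 (mod 13)
5^4 ≡ 1 (mod 13) ✓
So ord_13(5) = 4, hence |⟨5⟩| = 4.
Index = |(Z/13Z)^×| / |⟨5⟩| = 12 / 4 = 3.

3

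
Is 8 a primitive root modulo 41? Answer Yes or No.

No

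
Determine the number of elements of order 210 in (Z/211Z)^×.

φ(211) = 211 − 1 = 210 = 2 · 3 · 5 · 7.
In a cyclic group of order 210, there are φ(d) elements of order d for each divisor d of 210, and zero for non-divisors.
210 = 2 · 3 · 5 · 7 divides 210, and φ(210) = 48.

48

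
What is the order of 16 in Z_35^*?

By Lagrange's theorem, ord_35(16) divides φ(35) = φ(5·7) = (5−1)·(7−1) = 4·6 = 24 = 2^3 · 3.
Divisors of 24: 1, 2, 3, 4, 6, 8, 12, 24.
Check 16^d mod 35 for each divisor in increasing order:
16^1 ≡ 16 (mod 35)
16^2 ≡ 11 (mod 35)
16^3 ≡ 1 (mod 35) ✓
So ord_35(16) = 3.

3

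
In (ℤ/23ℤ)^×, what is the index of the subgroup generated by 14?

1

ord(14) | φ(23) = 23 − 1 = 22 = 2 · 11.
Divisors of 22: 1, 2, 11, 22.
Evaluate successive powers at the divisors of 22:
14^1 ≡ 14 (mod 23)
14^2 ≡ 12 (mod 23)
14^11 ≡ 22 (mod 23)
14^22 ≡ 1 (mod 23) ✓
Thus |⟨14⟩| = ord(14) = 22.
Index = |(Z/23Z)^×| / |⟨14⟩| = 22 / 22 = 1.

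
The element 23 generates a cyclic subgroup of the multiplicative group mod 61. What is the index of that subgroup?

3

By Lagrange's theorem, ord_61(23) divides φ(61) = 61 − 1 = 60 = 2^2 · 3 · 5.
Divisors of 60: 1, 2, 3, 4, 5, 6, 10, 12, 15, 20, 30, 60.
Check 23^d mod 61 for each divisor in increasing order:
23^1 ≡ 23 (mod 61)
23^2 ≡ 41 (mod 61)
23^3 ≡ 28 (mod 61)
23^4 ≡ 34 (mod 61)
23^5 ≡ 50 (mod 61)
23^6 ≡ 52 (mod 61)
23^10 ≡ 60 (mod 61)
23^12 ≡ 20 (mod 61)
23^15 ≡ 11 (mod 61)
23^20 ≡ 1 (mod 61) ✓
The order of 23 is 20, so the subgroup it generates has 20 elements.
The index is φ(61) / ord(23) = 60 / 20 = 3.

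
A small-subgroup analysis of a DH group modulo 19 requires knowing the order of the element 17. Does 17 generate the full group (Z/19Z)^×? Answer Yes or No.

φ(19) = 19 − 1 = 18 = 2 · 3^2.
Test 17^(18/q) mod 19 for each prime factor q of 18:
17^9 ≡ 1 (mod 19)  [q = 2: ≡ 1 ✗]
17^6 ≡ 7 (mod 19)  [q = 3: ≢ 1 ✓]
The check at q = 2 fails, so 17 generates a proper subgroup.

No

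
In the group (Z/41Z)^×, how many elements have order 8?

4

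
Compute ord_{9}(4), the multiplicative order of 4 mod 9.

ord(4) | φ(9) = φ(3^2) = 3·(3−1) = 6 = 2 · 3.
Divisors of 6: 1, 2, 3, 6.
Evaluate successive powers at the divisors of 6:
4^1 ≡ 4 (mod 9)
4^2 ≡ 7 (mod 9)
4^3 ≡ 1 (mod 9) ✓
So ord_9(4) = 3.

3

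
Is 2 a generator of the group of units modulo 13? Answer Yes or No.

Yes

φ(13) = 13 − 1 = 12 = 2^2 · 3.
It suffices to check that the order of 2 is not a proper divisor of 12: compute 2^(12/q) for q ∈ {2, 3}.
2^6 ≡ 12 (mod 13)  [q = 2: ≢ 1 ✓]
2^4 ≡ 3 (mod 13)  [q = 3: ≢ 1 ✓]
Every test exponent gives a nontrivial residue, hence 2 generates the full group.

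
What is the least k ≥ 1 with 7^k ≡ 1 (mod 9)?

3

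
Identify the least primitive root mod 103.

φ(103) = 103 − 1 = 102 = 2 · 3 · 17.
Test candidates g = 2, 3, … against the prime factors q ∈ {2, 3, 17} of φ(103): g is a generator iff g^(102/q) ≢ 1 for every such q.
g = 2: 2^51 ≡ 1 — hits 1, so not a primitive root.
g = 3: 3^51 ≡ 102; 3^34 ≡ 1 — hits 1, so not a primitive root.
g = 4: 4^51 ≡ 1 — hits 1, so not a primitive root.
g = 5: 5^51 ≡ 102; 5^34 ≡ 56; 5^6 ≡ 72 — none is 1, so 5 is a primitive root.
Hence the least primitive root of 103 is 5.

5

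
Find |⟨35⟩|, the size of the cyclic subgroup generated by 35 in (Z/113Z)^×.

16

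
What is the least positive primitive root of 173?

2

φ(173) = 173 − 1 = 172 = 2^2 · 43.
g is a primitive root iff g^(172/q) ≢ 1 (mod 173) for each prime q ∈ {2, 43}.
g = 2: 2^86 ≡ 172; 2^4 ≡ 16 — none is 1, so 2 is a primitive root.
So 2 is the smallest generator of (Z/173Z)^×.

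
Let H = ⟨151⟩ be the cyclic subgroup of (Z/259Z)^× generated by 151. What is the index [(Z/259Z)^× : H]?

ord(151) | φ(259) = φ(7·37) = (7−1)·(37−1) = 6·36 = 216 = 2^3 · 3^3.
Divisors of 216: 1, 2, 3, 4, 6, 8, 9, 12, 18, 24, 27, 36, 54, 72, 108, 216.
Test each divisor d:
151^1 ≡ 151
151^2 ≡ 9
151^3 ≡ 64
151^4 ≡ 81
151^6 ≡ 211
151^8 ≡ 86
151^9 ≡ 36
151^12 ≡ 232
151^18 ≡ 1
Thus |⟨151⟩| = ord(151) = 18.
[(Z/259Z)^× : ⟨151⟩] = 216/18 = 12.

12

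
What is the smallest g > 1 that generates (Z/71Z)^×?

φ(71) = 71 − 1 = 70 = 2 · 5 · 7.
g is a primitive root iff g^(70/q) ≢ 1 (mod 71) for each prime q ∈ {2, 5, 7}.
g = 2: 2^35 ≡ 1 — hits 1, so not a primitive root.
g = 3: 3^35 ≡ 1 — hits 1, so not a primitive root.
g = 4: 4^35 ≡ 1 — hits 1, so not a primitive root.
g = 5: 5^35 ≡ 1 — hits 1, so not a primitive root.
g = 6: 6^35 ≡ 1 — hits 1, so not a primitive root.
g = 7: 7^35 ≡ 70; 7^14 ≡ 54; 7^10 ≡ 45 — none is 1, so 7 is a primitive root.
The smallest primitive root modulo 71 is 7.

7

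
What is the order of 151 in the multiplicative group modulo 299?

44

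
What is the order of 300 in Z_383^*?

ord(300) | φ(383) = 383 − 1 = 382 = 2 · 191.
Divisors of 382: 1, 2, 191, 382.
Test each divisor d:
300^1 ≡ 300
300^2 ≡ 378
300^191 ≡ 1
So ord_383(300) = 191.

191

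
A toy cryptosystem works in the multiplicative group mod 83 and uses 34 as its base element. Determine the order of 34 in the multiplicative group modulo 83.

Since 34 ∈ (Z/83Z)^×, its order divides φ(83) = 83 − 1 = 82 = 2 · 41.
Divisors of 82: 1, 2, 41, 82.
Test each divisor d:
34^1 ≡ 34
34^2 ≡ 77
34^41 ≡ 82
34^82 ≡ 1
Therefore the multiplicative order of 34 modulo 83 is 82.

82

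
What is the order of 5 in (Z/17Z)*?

Since 5 ∈ (Z/17Z)^×, its order divides φ(17) = 17 − 1 = 16 = 2^4.
Divisors of 16: 1, 2, 4, 8, 16.
Test each divisor d:
5^1 ≡ 5 (mod 17)
5^2 ≡ 8 (mod 17)
5^4 ≡ 13 (mod 17)
5^8 ≡ 16 (mod 17)
5^16 ≡ 1 (mod 17) ✓
So ord_17(5) = 16.

16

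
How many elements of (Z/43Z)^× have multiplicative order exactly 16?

0

φ(43) = 43 − 1 = 42 = 2 · 3 · 7.
In a cyclic group of order 42, there are φ(d) elements of order d for each divisor d of 42, and zero for non-divisors.
Since 16 ∤ 42, the count is 0.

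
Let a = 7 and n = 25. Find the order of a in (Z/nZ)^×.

Since 7 ∈ (Z/25Z)^×, its order divides φ(25) = φ(5^2) = 5·(5−1) = 20 = 2^2 · 5.
Divisors of 20: 1, 2, 4, 5, 10, 20.
Test each divisor d:
7^1 ≡ 7 (mod 25)
7^2 ≡ 24 (mod 25)
7^4 ≡ 1 (mod 25) ✓
Hence ord(7) = 4.

4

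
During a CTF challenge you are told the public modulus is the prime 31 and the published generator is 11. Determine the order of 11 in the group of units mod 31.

The order of 11 must divide φ(31) = 31 − 1 = 30 = 2 · 3 · 5.
Divisors of 30: 1, 2, 3, 5, 6, 10, 15, 30.
Compute 11^d (mod 31) for the divisors d until we hit 1:
11^1 ≡ 11 (mod 31)
11^2 ≡ 28 (mod 31)
11^3 ≡ 29 (mod 31)
11^5 ≡ 6 (mod 31)
11^6 ≡ 4 (mod 31)
11^10 ≡ 5 (mod 31)
11^15 ≡ 30 (mod 31)
11^30 ≡ 1 (mod 31) ✓
The smallest such exponent is 30, so the order of 11 is 30.

30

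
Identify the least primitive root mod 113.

3

φ(113) = 113 − 1 = 112 = 2^4 · 7.
g is a primitive root iff g^(112/q) ≢ 1 (mod 113) for each prime q ∈ {2, 7}.
g = 2: 2^56 ≡ 1 — hits 1, so not a primitive root.
g = 3: 3^56 ≡ 112; 3^16 ≡ 49 — none is 1, so 3 is a primitive root.
Hence the least primitive root of 113 is 3.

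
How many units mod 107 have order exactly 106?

52

φ(107) = 107 − 1 = 106 = 2 · 53.
In a cyclic group of order 106, there are φ(d) elements of order d for each divisor d of 106, and zero for non-divisors.
106 = 2 · 53 divides 106, and φ(106) = 52.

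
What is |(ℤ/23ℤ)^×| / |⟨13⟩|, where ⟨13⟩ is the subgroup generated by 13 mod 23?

ord(13) | φ(23) = 23 − 1 = 22 = 2 · 11.
Divisors of 22: 1, 2, 11, 22.
Evaluate successive powers at the divisors of 22:
13^1 ≡ 13
13^2 ≡ 8
13^11 ≡ 1
Thus |⟨13⟩| = ord(13) = 11.
[(Z/23Z)^× : ⟨13⟩] = 22/11 = 2.

2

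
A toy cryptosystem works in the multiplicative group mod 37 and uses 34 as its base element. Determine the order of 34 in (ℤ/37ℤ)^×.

9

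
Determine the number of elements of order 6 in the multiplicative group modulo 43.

2

φ(43) = 43 − 1 = 42 = 2 · 3 · 7.
(Z/43Z)^× is cyclic (|G| = 42); a cyclic group of order m has exactly φ(d) elements of each order d | m, and none otherwise.
6 = 2 · 3 divides 42, and φ(6) = 2.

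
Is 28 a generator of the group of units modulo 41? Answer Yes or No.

Yes

φ(41) = 41 − 1 = 40 = 2^3 · 5.
An element g generates (Z/41Z)^× iff g^(40/q) ≢ 1 (mod 41) for each prime q ∈ {2, 5}.
28^20 ≡ 40 (mod 41)  [q = 2: ≢ 1 ✓]
28^8 ≡ 10 (mod 41)  [q = 5: ≢ 1 ✓]
All checks pass, so 28 has order 40 and is a primitive root modulo 41.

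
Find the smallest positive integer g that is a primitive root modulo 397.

5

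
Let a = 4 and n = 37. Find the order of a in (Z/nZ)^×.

18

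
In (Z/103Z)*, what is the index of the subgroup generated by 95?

3

Since 95 ∈ (Z/103Z)^×, its order divides φ(103) = 103 − 1 = 102 = 2 · 3 · 17.
Divisors of 102: 1, 2, 3, 6, 17, 34, 51, 102.
Evaluate successive powers at the divisors of 102:
95^1 ≡ 95 (mod 103)
95^2 ≡ 64 (mod 103)
95^3 ≡ 3 (mod 103)
95^6 ≡ 9 (mod 103)
95^17 ≡ 102 (mod 103)
95^34 ≡ 1 (mod 103) ✓
The order of 95 is 34, so the subgroup it generates has 34 elements.
Index = |(Z/103Z)^×| / |⟨95⟩| = 102 / 34 = 3.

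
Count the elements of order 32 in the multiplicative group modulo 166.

φ(166) = φ(2)·φ(83) = 1·82 = 82 = 2 · 41.
In a cyclic group of order 82, there are φ(d) elements of order d for each divisor d of 82, and zero for non-divisors.
Since 32 ∤ 82, the count is 0.

0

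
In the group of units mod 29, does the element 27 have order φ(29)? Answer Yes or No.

Yes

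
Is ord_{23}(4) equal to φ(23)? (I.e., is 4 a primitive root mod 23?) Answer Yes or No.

No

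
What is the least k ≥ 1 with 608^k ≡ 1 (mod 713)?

330

The order of 608 must divide φ(713) = φ(23·31) = (23−1)·(31−1) = 22·30 = 660 = 2^2 · 3 · 5 · 11.
Divisors of 660: 1, 2, 3, 4, 5, 6, 10, 11, 12, 15, 20, 22, 30, 33, 44, 55, 60, 66, 110, 132, 165, 220, 330, 660.
Compute 608^d (mod 713) for the divisors d until we hit 1:
608^1 ≡ 608
608^2 ≡ 330
608^3 ≡ 287
608^4 ≡ 524
608^5 ≡ 594
608^6 ≡ 374
608^10 ≡ 614
608^11 ≡ 413
608^12 ≡ 128
608^15 ≡ 373
608^20 ≡ 532
608^22 ≡ 162
608^30 ≡ 94
608^33 ≡ 597
608^44 ≡ 576
608^55 ≡ 459
608^60 ≡ 280
608^66 ≡ 622
608^110 ≡ 346
608^132 ≡ 438
608^165 ≡ 528
608^220 ≡ 645
608^330 ≡ 1
Therefore the multiplicative order of 608 modulo 713 is 330.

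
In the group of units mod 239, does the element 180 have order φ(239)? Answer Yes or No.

No

φ(239) = 239 − 1 = 238 = 2 · 7 · 17.
180 is a primitive root mod 239 iff 180^(φ(239)/q) ≢ 1 for every prime q | φ(239), i.e. q ∈ {2, 7, 17}.
180^119 ≡ 1 (mod 239)  [q = 2: ≡ 1 ✗]
180^34 ≡ 100 (mod 239)  [q = 7: ≢ 1 ✓]
180^14 ≡ 6 (mod 239)  [q = 17: ≢ 1 ✓]
The check at q = 2 fails, so 180 generates a proper subgroup.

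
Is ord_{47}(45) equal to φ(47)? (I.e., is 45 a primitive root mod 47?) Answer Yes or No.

φ(47) = 47 − 1 = 46 = 2 · 23.
It suffices to check that the order of 45 is not a proper divisor of 46: compute 45^(46/q) for q ∈ {2, 23}.
45^23 ≡ 46 (mod 47)  [q = 2: ≢ 1 ✓]
45^2 ≡ 4 (mod 47)  [q = 23: ≢ 1 ✓]
Every test exponent gives a nontrivial residue, hence 45 generates the full group.

Yes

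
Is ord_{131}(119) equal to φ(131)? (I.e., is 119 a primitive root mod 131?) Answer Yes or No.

Yes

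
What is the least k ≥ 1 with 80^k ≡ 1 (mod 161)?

66

The order of 80 must divide φ(161) = φ(7·23) = (7−1)·(23−1) = 6·22 = 132 = 2^2 · 3 · 11.
Divisors of 132: 1, 2, 3, 4, 6, 11, 12, 22, 33, 44, 66, 132.
Check 80^d mod 161 for each divisor in increasing order:
80^1 ≡ 80
80^2 ≡ 121
80^3 ≡ 20
80^4 ≡ 151
80^6 ≡ 78
80^11 ≡ 68
80^12 ≡ 127
80^22 ≡ 116
80^33 ≡ 160
80^44 ≡ 93
80^66 ≡ 1
So ord_161(80) = 66.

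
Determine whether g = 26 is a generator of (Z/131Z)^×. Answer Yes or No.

φ(131) = 131 − 1 = 130 = 2 · 5 · 13.
It suffices to check that the order of 26 is not a proper divisor of 130: compute 26^(130/q) for q ∈ {2, 5, 13}.
26^65 ≡ 130 (mod 131)  [q = 2: ≢ 1 ✓]
26^26 ≡ 89 (mod 131)  [q = 5: ≢ 1 ✓]
26^10 ≡ 45 (mod 131)  [q = 13: ≢ 1 ✓]
None equal 1, so ord_131(26) = 130: 26 is a primitive root.

Yes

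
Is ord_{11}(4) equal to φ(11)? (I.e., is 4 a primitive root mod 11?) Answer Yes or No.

No

φ(11) = 11 − 1 = 10 = 2 · 5.
4 is a primitive root mod 11 iff 4^(φ(11)/q) ≢ 1 for every prime q | φ(11), i.e. q ∈ {2, 5}.
4^5 ≡ 1 (mod 11)  [q = 2: ≡ 1 ✗]
4^2 ≡ 5 (mod 11)  [q = 5: ≢ 1 ✓]
4^5 ≡ 1 shows ord(4) | 5, strictly less than φ(11); not a primitive root.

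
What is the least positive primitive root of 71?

φ(71) = 71 − 1 = 70 = 2 · 5 · 7.
Test candidates g = 2, 3, … against the prime factors q ∈ {2, 5, 7} of φ(71): g is a generator iff g^(70/q) ≢ 1 for every such q.
g = 2: 2^35 ≡ 1 — hits 1, so not a primitive root.
g = 3: 3^35 ≡ 1 — hits 1, so not a primitive root.
g = 4: 4^35 ≡ 1 — hits 1, so not a primitive root.
g = 5: 5^35 ≡ 1 — hits 1, so not a primitive root.
g = 6: 6^35 ≡ 1 — hits 1, so not a primitive root.
g = 7: 7^35 ≡ 70; 7^14 ≡ 54; 7^10 ≡ 45 — none is 1, so 7 is a primitive root.
So 7 is the smallest generator of (Z/71Z)^×.

7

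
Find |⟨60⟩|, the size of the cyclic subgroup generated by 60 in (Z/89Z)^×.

By Lagrange's theorem, ord_89(60) divides φ(89) = 89 − 1 = 88 = 2^3 · 11.
Divisors of 88: 1, 2, 4, 8, 11, 22, 44, 88.
Evaluate successive powers at the divisors of 88:
60^1 ≡ 60
60^2 ≡ 40
60^4 ≡ 87
60^8 ≡ 4
60^11 ≡ 77
60^22 ≡ 55
60^44 ≡ 88
60^88 ≡ 1
Therefore the multiplicative order of 60 modulo 89 is 88.

88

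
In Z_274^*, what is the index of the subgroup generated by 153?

8

Since 153 ∈ (Z/274Z)^×, its order divides φ(274) = φ(2)·φ(137) = 1·136 = 136 = 2^3 · 17.
Divisors of 136: 1, 2, 4, 8, 17, 34, 68, 136.
Evaluate successive powers at the divisors of 136:
153^1 ≡ 153 (mod 274)
153^2 ≡ 119 (mod 274)
153^4 ≡ 187 (mod 274)
153^8 ≡ 171 (mod 274)
153^17 ≡ 1 (mod 274) ✓
The order of 153 is 17, so the subgroup it generates has 17 elements.
The index is φ(274) / ord(153) = 136 / 17 = 8.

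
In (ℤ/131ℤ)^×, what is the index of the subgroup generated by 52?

10

By Lagrange's theorem, ord_131(52) divides φ(131) = 131 − 1 = 130 = 2 · 5 · 13.
Divisors of 130: 1, 2, 5, 10, 13, 26, 65, 130.
Test each divisor d:
52^1 ≡ 52 (mod 131)
52^2 ≡ 84 (mod 131)
52^5 ≡ 112 (mod 131)
52^10 ≡ 99 (mod 131)
52^13 ≡ 1 (mod 131) ✓
So ord_131(52) = 13, hence |⟨52⟩| = 13.
The index is φ(131) / ord(52) = 130 / 13 = 10.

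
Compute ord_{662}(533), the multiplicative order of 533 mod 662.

The order of 533 must divide φ(662) = φ(2)·φ(331) = 1·330 = 330 = 2 · 3 · 5 · 11.
Divisors of 330: 1, 2, 3, 5, 6, 10, 11, 15, 22, 30, 33, 55, 66, 110, 165, 330.
Check 533^d mod 662 for each divisor in increasing order:
533^1 ≡ 533
533^2 ≡ 91
533^3 ≡ 177
533^5 ≡ 219
533^6 ≡ 215
533^10 ≡ 297
533^11 ≡ 83
533^15 ≡ 167
533^22 ≡ 269
533^30 ≡ 85
533^33 ≡ 481
533^55 ≡ 299
533^66 ≡ 323
533^110 ≡ 31
533^165 ≡ 1
Therefore the multiplicative order of 533 modulo 662 is 165.

165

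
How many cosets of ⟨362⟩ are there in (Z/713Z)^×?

The order of 362 must divide φ(713) = φ(23·31) = (23−1)·(31−1) = 22·30 = 660 = 2^2 · 3 · 5 · 11.
Divisors of 660: 1, 2, 3, 4, 5, 6, 10, 11, 12, 15, 20, 22, 30, 33, 44, 55, 60, 66, 110, 132, 165, 220, 330, 660.
Test each divisor d:
362^1 ≡ 362 (mod 713)
362^2 ≡ 565 (mod 713)
362^3 ≡ 612 (mod 713)
362^4 ≡ 514 (mod 713)
362^5 ≡ 688 (mod 713)
362^6 ≡ 219 (mod 713)
362^10 ≡ 625 (mod 713)
362^11 ≡ 229 (mod 713)
362^12 ≡ 190 (mod 713)
362^15 ≡ 61 (mod 713)
362^20 ≡ 614 (mod 713)
362^22 ≡ 392 (mod 713)
362^30 ≡ 156 (mod 713)
362^33 ≡ 643 (mod 713)
362^44 ≡ 369 (mod 713)
362^55 ≡ 367 (mod 713)
362^60 ≡ 94 (mod 713)
362^66 ≡ 622 (mod 713)
362^110 ≡ 645 (mod 713)
362^132 ≡ 438 (mod 713)
362^165 ≡ 712 (mod 713)
362^220 ≡ 346 (mod 713)
362^330 ≡ 1 (mod 713) ✓
The order of 362 is 330, so the subgroup it generates has 330 elements.
Index = |(Z/713Z)^×| / |⟨362⟩| = 660 / 330 = 2.

2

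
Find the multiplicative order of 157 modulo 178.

44

Since 157 ∈ (Z/178Z)^×, its order divides φ(178) = φ(2)·φ(89) = 1·88 = 88 = 2^3 · 11.
Divisors of 88: 1, 2, 4, 8, 11, 22, 44, 88.
Check 157^d mod 178 for each divisor in increasing order:
157^1 ≡ 157 (mod 178)
157^2 ≡ 85 (mod 178)
157^4 ≡ 105 (mod 178)
157^8 ≡ 167 (mod 178)
157^11 ≡ 55 (mod 178)
157^22 ≡ 177 (mod 178)
157^44 ≡ 1 (mod 178) ✓
Therefore the multiplicative order of 157 modulo 178 is 44.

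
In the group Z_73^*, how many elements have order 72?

φ(73) = 73 − 1 = 72 = 2^3 · 3^2.
(Z/73Z)^× is cyclic (|G| = 72); a cyclic group of order m has exactly φ(d) elements of each order d | m, and none otherwise.
72 = 2^3 · 3^2 divides 72, and φ(72) = 24.

24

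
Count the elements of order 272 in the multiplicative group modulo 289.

φ(289) = φ(17^2) = 17·(17−1) = 272 = 2^4 · 17.
Since (Z/289Z)^× is cyclic of order 272, the number of elements of order d is φ(d) when d | 272 and 0 otherwise.
272 = 2^4 · 17 divides 272, and φ(272) = 128.

128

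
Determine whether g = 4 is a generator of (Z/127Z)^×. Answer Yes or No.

No

φ(127) = 127 − 1 = 126 = 2 · 3^2 · 7.
An element g generates (Z/127Z)^× iff g^(126/q) ≢ 1 (mod 127) for each prime q ∈ {2, 3, 7}.
4^63 ≡ 1 (mod 127)  [q = 2: ≡ 1 ✗]
4^42 ≡ 1 (mod 127)  [q = 3: ≡ 1 ✗]
4^18 ≡ 2 (mod 127)  [q = 7: ≢ 1 ✓]
Since 4^63 ≡ 1, the order of 4 divides 63 < 126, so 4 is not a primitive root.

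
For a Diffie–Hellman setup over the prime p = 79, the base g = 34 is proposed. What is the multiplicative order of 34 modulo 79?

78

The order of 34 must divide φ(79) = 79 − 1 = 78 = 2 · 3 · 13.
Divisors of 78: 1, 2, 3, 6, 13, 26, 39, 78.
Compute 34^d (mod 79) for the divisors d until we hit 1:
34^1 ≡ 34
34^2 ≡ 50
34^3 ≡ 41
34^6 ≡ 22
34^13 ≡ 24
34^26 ≡ 23
34^39 ≡ 78
34^78 ≡ 1
Therefore the multiplicative order of 34 modulo 79 is 78.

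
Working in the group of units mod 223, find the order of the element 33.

37

ord(33) | φ(223) = 223 − 1 = 222 = 2 · 3 · 37.
Divisors of 222: 1, 2, 3, 6, 37, 74, 111, 222.
Test each divisor d:
33^1 ≡ 33
33^2 ≡ 197
33^3 ≡ 34
33^6 ≡ 41
33^37 ≡ 1
Hence ord(33) = 37.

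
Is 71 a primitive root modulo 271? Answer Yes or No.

φ(271) = 271 − 1 = 270 = 2 · 3^3 · 5.
An element g generates (Z/271Z)^× iff g^(270/q) ≢ 1 (mod 271) for each prime q ∈ {2, 3, 5}.
71^135 ≡ 270 (mod 271)  [q = 2: ≢ 1 ✓]
71^90 ≡ 242 (mod 271)  [q = 3: ≢ 1 ✓]
71^54 ≡ 100 (mod 271)  [q = 5: ≢ 1 ✓]
All checks pass, so 71 has order 270 and is a primitive root modulo 271.

Yes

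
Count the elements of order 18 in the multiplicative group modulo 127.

6

φ(127) = 127 − 1 = 126 = 2 · 3^2 · 7.
In a cyclic group of order 126, there are φ(d) elements of order d for each divisor d of 126, and zero for non-divisors.
18 = 2 · 3^2 divides 126, and φ(18) = 6.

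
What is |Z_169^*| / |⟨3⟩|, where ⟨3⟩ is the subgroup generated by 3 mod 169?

The order of 3 must divide φ(169) = φ(13^2) = 13·(13−1) = 156 = 2^2 · 3 · 13.
Divisors of 156: 1, 2, 3, 4, 6, 12, 13, 26, 39, 52, 78, 156.
Evaluate successive powers at the divisors of 156:
3^1 ≡ 3
3^2 ≡ 9
3^3 ≡ 27
3^4 ≡ 81
3^6 ≡ 53
3^12 ≡ 105
3^13 ≡ 146
3^26 ≡ 22
3^39 ≡ 1
Thus |⟨3⟩| = ord(3) = 39.
The index is φ(169) / ord(3) = 156 / 39 = 4.

4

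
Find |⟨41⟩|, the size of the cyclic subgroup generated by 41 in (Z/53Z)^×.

52

ord(41) | φ(53) = 53 − 1 = 52 = 2^2 · 13.
Divisors of 52: 1, 2, 4, 13, 26, 52.
Check 41^d mod 53 for each divisor in increasing order:
41^1 ≡ 41
41^2 ≡ 38
41^4 ≡ 13
41^13 ≡ 30
41^26 ≡ 52
41^52 ≡ 1
So ord_53(41) = 52.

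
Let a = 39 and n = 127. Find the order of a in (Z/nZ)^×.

126

Since 39 ∈ (Z/127Z)^×, its order divides φ(127) = 127 − 1 = 126 = 2 · 3^2 · 7.
Divisors of 126: 1, 2, 3, 6, 7, 9, 14, 18, 21, 42, 63, 126.
Test each divisor d:
39^1 ≡ 39
39^2 ≡ 124
39^3 ≡ 10
39^6 ≡ 100
39^7 ≡ 90
39^9 ≡ 111
39^14 ≡ 99
39^18 ≡ 2
39^21 ≡ 20
39^42 ≡ 19
39^63 ≡ 126
39^126 ≡ 1
Hence ord(39) = 126.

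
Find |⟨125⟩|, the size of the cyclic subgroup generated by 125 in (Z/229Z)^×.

38

By Lagrange's theorem, ord_229(125) divides φ(229) = 229 − 1 = 228 = 2^2 · 3 · 19.
Divisors of 228: 1, 2, 3, 4, 6, 12, 19, 38, 57, 76, 114, 228.
Check 125^d mod 229 for each divisor in increasing order:
125^1 ≡ 125
125^2 ≡ 53
125^3 ≡ 213
125^4 ≡ 61
125^6 ≡ 27
125^12 ≡ 42
125^19 ≡ 228
125^38 ≡ 1
The smallest such exponent is 38, so the order of 125 is 38.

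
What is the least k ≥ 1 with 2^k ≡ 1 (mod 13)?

Since 2 ∈ (Z/13Z)^×, its order divides φ(13) = 13 − 1 = 12 = 2^2 · 3.
Divisors of 12: 1, 2, 3, 4, 6, 12.
Check 2^d mod 13 for each divisor in increasing order:
2^1 ≡ 2 (mod 13)
2^2 ≡ 4 (mod 13)
2^3 ≡ 8 (mod 13)
2^4 ≡ 3 (mod 13)
2^6 ≡ 12 (mod 13)
2^12 ≡ 1 (mod 13) ✓
Hence ord(2) = 12.

12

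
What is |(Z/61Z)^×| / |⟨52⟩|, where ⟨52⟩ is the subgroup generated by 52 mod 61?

6

ord(52) | φ(61) = 61 − 1 = 60 = 2^2 · 3 · 5.
Divisors of 60: 1, 2, 3, 4, 5, 6, 10, 12, 15, 20, 30, 60.
Evaluate successive powers at the divisors of 60:
52^1 ≡ 52
52^2 ≡ 20
52^3 ≡ 3
52^4 ≡ 34
52^5 ≡ 60
52^6 ≡ 9
52^10 ≡ 1
Thus |⟨52⟩| = ord(52) = 10.
Index = |(Z/61Z)^×| / |⟨52⟩| = 60 / 10 = 6.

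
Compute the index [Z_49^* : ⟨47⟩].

By Lagrange's theorem, ord_49(47) divides φ(49) = φ(7^2) = 7·(7−1) = 42 = 2 · 3 · 7.
Divisors of 42: 1, 2, 3, 6, 7, 14, 21, 42.
Compute 47^d (mod 49) for the divisors d until we hit 1:
47^1 ≡ 47 (mod 49)
47^2 ≡ 4 (mod 49)
47^3 ≡ 41 (mod 49)
47^6 ≡ 15 (mod 49)
47^7 ≡ 19 (mod 49)
47^14 ≡ 18 (mod 49)
47^21 ≡ 48 (mod 49)
47^42 ≡ 1 (mod 49) ✓
The order of 47 is 42, so the subgroup it generates has 42 elements.
[(Z/49Z)^× : ⟨47⟩] = 42/42 = 1.

1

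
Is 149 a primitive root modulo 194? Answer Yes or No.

No

φ(194) = φ(2)·φ(97) = 1·96 = 96 = 2^5 · 3.
149 is a primitive root mod 194 iff 149^(φ(194)/q) ≢ 1 for every prime q | φ(194), i.e. q ∈ {2, 3}.
149^48 ≡ 193 (mod 194)  [q = 2: ≢ 1 ✓]
149^32 ≡ 1 (mod 194)  [q = 3: ≡ 1 ✗]
The check at q = 3 fails, so 149 generates a proper subgroup.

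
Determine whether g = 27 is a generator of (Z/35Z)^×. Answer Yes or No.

35 = 5 · 7 is a product of two distinct odd primes, so (Z/35Z)^× ≅ (Z/5Z)^× × (Z/7Z)^× is not cyclic.
No primitive root modulo 35 exists; in particular 27 is not one.

No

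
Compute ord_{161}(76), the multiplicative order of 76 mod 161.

ord(76) | φ(161) = φ(7·23) = (7−1)·(23−1) = 6·22 = 132 = 2^2 · 3 · 11.
Divisors of 132: 1, 2, 3, 4, 6, 11, 12, 22, 33, 44, 66, 132.
Evaluate successive powers at the divisors of 132:
76^1 ≡ 76 (mod 161)
76^2 ≡ 141 (mod 161)
76^3 ≡ 90 (mod 161)
76^4 ≡ 78 (mod 161)
76^6 ≡ 50 (mod 161)
76^11 ≡ 160 (mod 161)
76^12 ≡ 85 (mod 161)
76^22 ≡ 1 (mod 161) ✓
The smallest such exponent is 22, so the order of 76 is 22.

22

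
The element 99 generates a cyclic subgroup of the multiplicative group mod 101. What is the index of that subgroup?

1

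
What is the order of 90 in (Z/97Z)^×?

96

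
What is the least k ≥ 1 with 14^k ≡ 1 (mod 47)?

23

ord(14) | φ(47) = 47 − 1 = 46 = 2 · 23.
Divisors of 46: 1, 2, 23, 46.
Evaluate successive powers at the divisors of 46:
14^1 ≡ 14
14^2 ≡ 8
14^23 ≡ 1
The smallest such exponent is 23, so the order of 14 is 23.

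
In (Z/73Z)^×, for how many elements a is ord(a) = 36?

φ(73) = 73 − 1 = 72 = 2^3 · 3^2.
Since (Z/73Z)^× is cyclic of order 72, the number of elements of order d is φ(d) when d | 72 and 0 otherwise.
36 = 2^2 · 3^2 divides 72, and φ(36) = 12.

12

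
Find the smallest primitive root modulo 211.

2

φ(211) = 211 − 1 = 210 = 2 · 3 · 5 · 7.
Test candidates g = 2, 3, … against the prime factors q ∈ {2, 3, 5, 7} of φ(211): g is a generator iff g^(210/q) ≢ 1 for every such q.
g = 2: 2^105 ≡ 210; 2^70 ≡ 196; 2^42 ≡ 107; 2^30 ≡ 171 — none is 1, so 2 is a primitive root.
So 2 is the smallest generator of (Z/211Z)^×.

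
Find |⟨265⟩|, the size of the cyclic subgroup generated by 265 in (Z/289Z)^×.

272

ord(265) | φ(289) = φ(17^2) = 17·(17−1) = 272 = 2^4 · 17.
Divisors of 272: 1, 2, 4, 8, 16, 17, 34, 68, 136, 272.
Compute 265^d (mod 289) for the divisors d until we hit 1:
265^1 ≡ 265
265^2 ≡ 287
265^4 ≡ 4
265^8 ≡ 16
265^16 ≡ 256
265^17 ≡ 214
265^34 ≡ 134
265^68 ≡ 38
265^136 ≡ 288
265^272 ≡ 1
Hence ord(265) = 272.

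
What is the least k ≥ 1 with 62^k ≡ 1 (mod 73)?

72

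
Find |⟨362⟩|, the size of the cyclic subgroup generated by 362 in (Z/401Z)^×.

10

By Lagrange's theorem, ord_401(362) divides φ(401) = 401 − 1 = 400 = 2^4 · 5^2.
Divisors of 400: 1, 2, 4, 5, 8, 10, 16, 20, 25, 40, 50, 80, 100, 200, 400.
Check 362^d mod 401 for each divisor in increasing order:
362^1 ≡ 362 (mod 401)
362^2 ≡ 318 (mod 401)
362^4 ≡ 72 (mod 401)
362^5 ≡ 400 (mod 401)
362^8 ≡ 372 (mod 401)
362^10 ≡ 1 (mod 401) ✓
So ord_401(362) = 10.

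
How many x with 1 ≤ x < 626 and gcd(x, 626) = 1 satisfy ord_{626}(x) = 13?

12

φ(626) = φ(2)·φ(313) = 1·312 = 312 = 2^3 · 3 · 13.
(Z/626Z)^× is cyclic (|G| = 312); a cyclic group of order m has exactly φ(d) elements of each order d | m, and none otherwise.
13 | 312, and φ(13) = 13 − 1 = 12.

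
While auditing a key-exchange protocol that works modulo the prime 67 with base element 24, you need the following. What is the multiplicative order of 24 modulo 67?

The order of 24 must divide φ(67) = 67 − 1 = 66 = 2 · 3 · 11.
Divisors of 66: 1, 2, 3, 6, 11, 22, 33, 66.
Evaluate successive powers at the divisors of 66:
24^1 ≡ 24
24^2 ≡ 40
24^3 ≡ 22
24^6 ≡ 15
24^11 ≡ 1
Hence ord(24) = 11.

11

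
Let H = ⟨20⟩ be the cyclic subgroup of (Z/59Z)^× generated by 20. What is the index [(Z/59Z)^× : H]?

2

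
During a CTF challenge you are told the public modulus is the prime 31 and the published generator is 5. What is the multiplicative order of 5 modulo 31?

Since 5 ∈ (Z/31Z)^×, its order divides φ(31) = 31 − 1 = 30 = 2 · 3 · 5.
Divisors of 30: 1, 2, 3, 5, 6, 10, 15, 30.
Evaluate successive powers at the divisors of 30:
5^1 ≡ 5
5^2 ≡ 25
5^3 ≡ 1
So ord_31(5) = 3.

3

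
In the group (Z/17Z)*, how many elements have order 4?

φ(17) = 17 − 1 = 16 = 2^4.
Since (Z/17Z)^× is cyclic of order 16, the number of elements of order d is φ(d) when d | 16 and 0 otherwise.
4 = 2^2 divides 16, and φ(4) = 2.

2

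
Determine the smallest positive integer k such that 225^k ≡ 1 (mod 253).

55

Since 225 ∈ (Z/253Z)^×, its order divides φ(253) = φ(11·23) = (11−1)·(23−1) = 10·22 = 220 = 2^2 · 5 · 11.
Divisors of 220: 1, 2, 4, 5, 10, 11, 20, 22, 44, 55, 110, 220.
Test each divisor d:
225^1 ≡ 225
225^2 ≡ 25
225^4 ≡ 119
225^5 ≡ 210
225^10 ≡ 78
225^11 ≡ 93
225^20 ≡ 12
225^22 ≡ 47
225^44 ≡ 185
225^55 ≡ 1
The smallest such exponent is 55, so the order of 225 is 55.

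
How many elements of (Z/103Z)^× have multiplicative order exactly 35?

φ(103) = 103 − 1 = 102 = 2 · 3 · 17.
Since (Z/103Z)^× is cyclic of order 102, the number of elements of order d is φ(d) when d | 102 and 0 otherwise.
Since 35 ∤ 102, the count is 0.

0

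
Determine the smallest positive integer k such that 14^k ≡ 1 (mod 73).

72

By Lagrange's theorem, ord_73(14) divides φ(73) = 73 − 1 = 72 = 2^3 · 3^2.
Divisors of 72: 1, 2, 3, 4, 6, 8, 9, 12, 18, 24, 36, 72.
Compute 14^d (mod 73) for the divisors d until we hit 1:
14^1 ≡ 14 (mod 73)
14^2 ≡ 50 (mod 73)
14^3 ≡ 43 (mod 73)
14^4 ≡ 18 (mod 73)
14^6 ≡ 24 (mod 73)
14^8 ≡ 32 (mod 73)
14^9 ≡ 10 (mod 73)
14^12 ≡ 65 (mod 73)
14^18 ≡ 27 (mod 73)
14^24 ≡ 64 (mod 73)
14^36 ≡ 72 (mod 73)
14^72 ≡ 1 (mod 73) ✓
Therefore the multiplicative order of 14 modulo 73 is 72.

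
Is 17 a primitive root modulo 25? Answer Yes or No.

Yes

φ(25) = φ(5^2) = 5·(5−1) = 20 = 2^2 · 5.
Test 17^(20/q) mod 25 for each prime factor q of 20:
17^10 ≡ 24 (mod 25)  [q = 2: ≢ 1 ✓]
17^4 ≡ 21 (mod 25)  [q = 5: ≢ 1 ✓]
None equal 1, so ord_25(17) = 20: 17 is a primitive root.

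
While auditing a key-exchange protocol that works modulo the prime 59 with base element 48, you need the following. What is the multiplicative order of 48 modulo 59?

By Lagrange's theorem, ord_59(48) divides φ(59) = 59 − 1 = 58 = 2 · 29.
Divisors of 58: 1, 2, 29, 58.
Test each divisor d:
48^1 ≡ 48 (mod 59)
48^2 ≡ 3 (mod 59)
48^29 ≡ 1 (mod 59) ✓
Hence ord(48) = 29.

29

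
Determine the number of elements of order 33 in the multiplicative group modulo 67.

20

φ(67) = 67 − 1 = 66 = 2 · 3 · 11.
(Z/67Z)^× is cyclic (|G| = 66); a cyclic group of order m has exactly φ(d) elements of each order d | m, and none otherwise.
33 = 3 · 11 divides 66, and φ(33) = 20.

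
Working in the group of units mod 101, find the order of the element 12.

100

The order of 12 must divide φ(101) = 101 − 1 = 100 = 2^2 · 5^2.
Divisors of 100: 1, 2, 4, 5, 10, 20, 25, 50, 100.
Test each divisor d:
12^1 ≡ 12 (mod 101)
12^2 ≡ 43 (mod 101)
12^4 ≡ 31 (mod 101)
12^5 ≡ 69 (mod 101)
12^10 ≡ 14 (mod 101)
12^20 ≡ 95 (mod 101)
12^25 ≡ 91 (mod 101)
12^50 ≡ 100 (mod 101)
12^100 ≡ 1 (mod 101) ✓
The smallest such exponent is 100, so the order of 12 is 100.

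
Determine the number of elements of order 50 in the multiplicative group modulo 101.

20

φ(101) = 101 − 1 = 100 = 2^2 · 5^2.
(Z/101Z)^× is cyclic (|G| = 100); a cyclic group of order m has exactly φ(d) elements of each order d | m, and none otherwise.
50 = 2 · 5^2 divides 100, and φ(50) = 20.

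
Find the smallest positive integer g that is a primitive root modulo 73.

5

φ(73) = 73 − 1 = 72 = 2^3 · 3^2.
g is a primitive root iff g^(72/q) ≢ 1 (mod 73) for each prime q ∈ {2, 3}.
g = 2: 2^36 ≡ 1 — hits 1, so not a primitive root.
g = 3: 3^36 ≡ 1 — hits 1, so not a primitive root.
g = 4: 4^36 ≡ 1 — hits 1, so not a primitive root.
g = 5: 5^36 ≡ 72; 5^24 ≡ 8 — none is 1, so 5 is a primitive root.
The smallest primitive root modulo 73 is 5.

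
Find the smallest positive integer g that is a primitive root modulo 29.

φ(29) = 29 − 1 = 28 = 2^2 · 7.
g is a primitive root iff g^(28/q) ≢ 1 (mod 29) for each prime q ∈ {2, 7}.
g = 2: 2^14 ≡ 28; 2^4 ≡ 16 — none is 1, so 2 is a primitive root.
Hence the least primitive root of 29 is 2.

2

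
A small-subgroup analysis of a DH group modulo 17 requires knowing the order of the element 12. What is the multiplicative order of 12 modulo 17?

16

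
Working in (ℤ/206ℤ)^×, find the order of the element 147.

102

By Lagrange's theorem, ord_206(147) divides φ(206) = φ(2)·φ(103) = 1·102 = 102 = 2 · 3 · 17.
Divisors of 102: 1, 2, 3, 6, 17, 34, 51, 102.
Test each divisor d:
147^1 ≡ 147 (mod 206)
147^2 ≡ 185 (mod 206)
147^3 ≡ 3 (mod 206)
147^6 ≡ 9 (mod 206)
147^17 ≡ 47 (mod 206)
147^34 ≡ 149 (mod 206)
147^51 ≡ 205 (mod 206)
147^102 ≡ 1 (mod 206) ✓
The smallest such exponent is 102, so the order of 147 is 102.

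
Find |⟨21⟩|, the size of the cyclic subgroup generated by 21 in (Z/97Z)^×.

96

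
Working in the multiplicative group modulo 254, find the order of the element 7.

126

By Lagrange's theorem, ord_254(7) divides φ(254) = φ(2)·φ(127) = 1·126 = 126 = 2 · 3^2 · 7.
Divisors of 126: 1, 2, 3, 6, 7, 9, 14, 18, 21, 42, 63, 126.
Evaluate successive powers at the divisors of 126:
7^1 ≡ 7 (mod 254)
7^2 ≡ 49 (mod 254)
7^3 ≡ 89 (mod 254)
7^6 ≡ 47 (mod 254)
7^7 ≡ 75 (mod 254)
7^9 ≡ 119 (mod 254)
7^14 ≡ 37 (mod 254)
7^18 ≡ 191 (mod 254)
7^21 ≡ 235 (mod 254)
7^42 ≡ 107 (mod 254)
7^63 ≡ 253 (mod 254)
7^126 ≡ 1 (mod 254) ✓
Therefore the multiplicative order of 7 modulo 254 is 126.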